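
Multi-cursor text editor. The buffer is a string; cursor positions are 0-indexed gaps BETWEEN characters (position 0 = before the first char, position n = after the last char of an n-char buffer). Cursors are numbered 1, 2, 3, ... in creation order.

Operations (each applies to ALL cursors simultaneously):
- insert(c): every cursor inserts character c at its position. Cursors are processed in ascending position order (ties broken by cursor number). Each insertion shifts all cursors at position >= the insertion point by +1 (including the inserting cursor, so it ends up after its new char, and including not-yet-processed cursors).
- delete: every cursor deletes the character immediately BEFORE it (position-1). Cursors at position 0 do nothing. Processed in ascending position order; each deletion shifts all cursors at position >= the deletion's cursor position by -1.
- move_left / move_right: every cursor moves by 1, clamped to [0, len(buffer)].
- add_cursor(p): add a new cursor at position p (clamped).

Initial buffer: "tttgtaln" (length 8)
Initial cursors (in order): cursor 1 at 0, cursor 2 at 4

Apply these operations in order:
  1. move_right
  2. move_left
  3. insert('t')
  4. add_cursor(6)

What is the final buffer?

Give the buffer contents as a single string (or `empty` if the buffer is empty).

After op 1 (move_right): buffer="tttgtaln" (len 8), cursors c1@1 c2@5, authorship ........
After op 2 (move_left): buffer="tttgtaln" (len 8), cursors c1@0 c2@4, authorship ........
After op 3 (insert('t')): buffer="ttttgttaln" (len 10), cursors c1@1 c2@6, authorship 1....2....
After op 4 (add_cursor(6)): buffer="ttttgttaln" (len 10), cursors c1@1 c2@6 c3@6, authorship 1....2....

Answer: ttttgttaln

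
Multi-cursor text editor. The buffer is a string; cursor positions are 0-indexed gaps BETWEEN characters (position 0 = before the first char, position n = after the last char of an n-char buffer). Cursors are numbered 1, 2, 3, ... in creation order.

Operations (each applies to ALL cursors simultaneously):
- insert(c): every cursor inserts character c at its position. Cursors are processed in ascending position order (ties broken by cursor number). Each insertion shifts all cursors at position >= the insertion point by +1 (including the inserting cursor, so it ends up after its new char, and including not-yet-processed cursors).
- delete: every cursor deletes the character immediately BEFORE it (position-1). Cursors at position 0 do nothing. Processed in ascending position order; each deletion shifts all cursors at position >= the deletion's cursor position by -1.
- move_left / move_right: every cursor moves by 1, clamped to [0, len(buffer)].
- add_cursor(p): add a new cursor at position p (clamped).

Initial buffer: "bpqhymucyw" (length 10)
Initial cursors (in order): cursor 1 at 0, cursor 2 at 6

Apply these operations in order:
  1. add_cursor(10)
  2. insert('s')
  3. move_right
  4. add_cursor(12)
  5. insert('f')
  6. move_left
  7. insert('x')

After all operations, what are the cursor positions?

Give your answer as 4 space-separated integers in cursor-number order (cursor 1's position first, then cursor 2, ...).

After op 1 (add_cursor(10)): buffer="bpqhymucyw" (len 10), cursors c1@0 c2@6 c3@10, authorship ..........
After op 2 (insert('s')): buffer="sbpqhymsucyws" (len 13), cursors c1@1 c2@8 c3@13, authorship 1......2....3
After op 3 (move_right): buffer="sbpqhymsucyws" (len 13), cursors c1@2 c2@9 c3@13, authorship 1......2....3
After op 4 (add_cursor(12)): buffer="sbpqhymsucyws" (len 13), cursors c1@2 c2@9 c4@12 c3@13, authorship 1......2....3
After op 5 (insert('f')): buffer="sbfpqhymsufcywfsf" (len 17), cursors c1@3 c2@11 c4@15 c3@17, authorship 1.1.....2.2...433
After op 6 (move_left): buffer="sbfpqhymsufcywfsf" (len 17), cursors c1@2 c2@10 c4@14 c3@16, authorship 1.1.....2.2...433
After op 7 (insert('x')): buffer="sbxfpqhymsuxfcywxfsxf" (len 21), cursors c1@3 c2@12 c4@17 c3@20, authorship 1.11.....2.22...44333

Answer: 3 12 20 17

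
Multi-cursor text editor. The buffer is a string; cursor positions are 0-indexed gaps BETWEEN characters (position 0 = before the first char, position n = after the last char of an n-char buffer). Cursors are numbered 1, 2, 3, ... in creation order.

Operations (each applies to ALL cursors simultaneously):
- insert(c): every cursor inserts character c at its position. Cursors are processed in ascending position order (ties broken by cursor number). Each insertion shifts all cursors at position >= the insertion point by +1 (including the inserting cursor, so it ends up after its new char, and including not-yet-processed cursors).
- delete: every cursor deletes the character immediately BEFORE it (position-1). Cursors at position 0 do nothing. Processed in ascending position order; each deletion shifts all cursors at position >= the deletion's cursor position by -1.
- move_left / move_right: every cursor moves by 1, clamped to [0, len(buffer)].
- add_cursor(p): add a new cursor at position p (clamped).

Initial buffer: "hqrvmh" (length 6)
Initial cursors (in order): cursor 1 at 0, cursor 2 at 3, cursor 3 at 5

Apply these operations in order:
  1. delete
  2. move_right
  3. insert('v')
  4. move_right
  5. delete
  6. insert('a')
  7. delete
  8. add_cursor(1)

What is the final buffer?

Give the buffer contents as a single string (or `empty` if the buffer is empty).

After op 1 (delete): buffer="hqvh" (len 4), cursors c1@0 c2@2 c3@3, authorship ....
After op 2 (move_right): buffer="hqvh" (len 4), cursors c1@1 c2@3 c3@4, authorship ....
After op 3 (insert('v')): buffer="hvqvvhv" (len 7), cursors c1@2 c2@5 c3@7, authorship .1..2.3
After op 4 (move_right): buffer="hvqvvhv" (len 7), cursors c1@3 c2@6 c3@7, authorship .1..2.3
After op 5 (delete): buffer="hvvv" (len 4), cursors c1@2 c2@4 c3@4, authorship .1.2
After op 6 (insert('a')): buffer="hvavvaa" (len 7), cursors c1@3 c2@7 c3@7, authorship .11.223
After op 7 (delete): buffer="hvvv" (len 4), cursors c1@2 c2@4 c3@4, authorship .1.2
After op 8 (add_cursor(1)): buffer="hvvv" (len 4), cursors c4@1 c1@2 c2@4 c3@4, authorship .1.2

Answer: hvvv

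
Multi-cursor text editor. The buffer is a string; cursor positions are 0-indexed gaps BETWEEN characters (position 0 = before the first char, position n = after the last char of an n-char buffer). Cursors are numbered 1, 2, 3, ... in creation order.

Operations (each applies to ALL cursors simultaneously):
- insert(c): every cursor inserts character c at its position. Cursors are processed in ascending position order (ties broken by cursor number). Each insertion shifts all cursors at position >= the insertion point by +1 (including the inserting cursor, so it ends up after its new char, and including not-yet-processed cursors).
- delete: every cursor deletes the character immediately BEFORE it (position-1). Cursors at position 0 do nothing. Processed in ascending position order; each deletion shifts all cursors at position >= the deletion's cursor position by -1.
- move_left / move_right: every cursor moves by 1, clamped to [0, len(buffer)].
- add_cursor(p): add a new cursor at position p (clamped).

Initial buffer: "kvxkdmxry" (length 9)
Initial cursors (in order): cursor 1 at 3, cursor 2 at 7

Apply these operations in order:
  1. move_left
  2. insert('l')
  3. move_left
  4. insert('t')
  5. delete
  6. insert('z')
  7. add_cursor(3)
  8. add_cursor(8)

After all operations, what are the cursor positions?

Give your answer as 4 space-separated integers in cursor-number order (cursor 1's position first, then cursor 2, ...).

After op 1 (move_left): buffer="kvxkdmxry" (len 9), cursors c1@2 c2@6, authorship .........
After op 2 (insert('l')): buffer="kvlxkdmlxry" (len 11), cursors c1@3 c2@8, authorship ..1....2...
After op 3 (move_left): buffer="kvlxkdmlxry" (len 11), cursors c1@2 c2@7, authorship ..1....2...
After op 4 (insert('t')): buffer="kvtlxkdmtlxry" (len 13), cursors c1@3 c2@9, authorship ..11....22...
After op 5 (delete): buffer="kvlxkdmlxry" (len 11), cursors c1@2 c2@7, authorship ..1....2...
After op 6 (insert('z')): buffer="kvzlxkdmzlxry" (len 13), cursors c1@3 c2@9, authorship ..11....22...
After op 7 (add_cursor(3)): buffer="kvzlxkdmzlxry" (len 13), cursors c1@3 c3@3 c2@9, authorship ..11....22...
After op 8 (add_cursor(8)): buffer="kvzlxkdmzlxry" (len 13), cursors c1@3 c3@3 c4@8 c2@9, authorship ..11....22...

Answer: 3 9 3 8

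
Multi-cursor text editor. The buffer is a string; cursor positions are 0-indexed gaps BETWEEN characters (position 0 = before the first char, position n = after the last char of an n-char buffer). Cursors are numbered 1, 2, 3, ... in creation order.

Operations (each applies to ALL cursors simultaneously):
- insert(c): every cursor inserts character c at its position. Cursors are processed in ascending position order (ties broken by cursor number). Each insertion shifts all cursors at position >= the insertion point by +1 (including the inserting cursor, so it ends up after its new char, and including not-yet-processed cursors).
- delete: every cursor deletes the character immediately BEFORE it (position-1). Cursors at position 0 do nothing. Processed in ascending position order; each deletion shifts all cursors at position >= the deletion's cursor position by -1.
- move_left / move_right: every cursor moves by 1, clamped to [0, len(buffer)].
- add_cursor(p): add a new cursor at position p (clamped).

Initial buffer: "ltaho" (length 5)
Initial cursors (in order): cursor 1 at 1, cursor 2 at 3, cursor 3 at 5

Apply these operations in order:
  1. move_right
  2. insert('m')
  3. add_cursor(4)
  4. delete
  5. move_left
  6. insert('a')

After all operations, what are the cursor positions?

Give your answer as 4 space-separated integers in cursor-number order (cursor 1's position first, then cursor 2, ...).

After op 1 (move_right): buffer="ltaho" (len 5), cursors c1@2 c2@4 c3@5, authorship .....
After op 2 (insert('m')): buffer="ltmahmom" (len 8), cursors c1@3 c2@6 c3@8, authorship ..1..2.3
After op 3 (add_cursor(4)): buffer="ltmahmom" (len 8), cursors c1@3 c4@4 c2@6 c3@8, authorship ..1..2.3
After op 4 (delete): buffer="ltho" (len 4), cursors c1@2 c4@2 c2@3 c3@4, authorship ....
After op 5 (move_left): buffer="ltho" (len 4), cursors c1@1 c4@1 c2@2 c3@3, authorship ....
After op 6 (insert('a')): buffer="laatahao" (len 8), cursors c1@3 c4@3 c2@5 c3@7, authorship .14.2.3.

Answer: 3 5 7 3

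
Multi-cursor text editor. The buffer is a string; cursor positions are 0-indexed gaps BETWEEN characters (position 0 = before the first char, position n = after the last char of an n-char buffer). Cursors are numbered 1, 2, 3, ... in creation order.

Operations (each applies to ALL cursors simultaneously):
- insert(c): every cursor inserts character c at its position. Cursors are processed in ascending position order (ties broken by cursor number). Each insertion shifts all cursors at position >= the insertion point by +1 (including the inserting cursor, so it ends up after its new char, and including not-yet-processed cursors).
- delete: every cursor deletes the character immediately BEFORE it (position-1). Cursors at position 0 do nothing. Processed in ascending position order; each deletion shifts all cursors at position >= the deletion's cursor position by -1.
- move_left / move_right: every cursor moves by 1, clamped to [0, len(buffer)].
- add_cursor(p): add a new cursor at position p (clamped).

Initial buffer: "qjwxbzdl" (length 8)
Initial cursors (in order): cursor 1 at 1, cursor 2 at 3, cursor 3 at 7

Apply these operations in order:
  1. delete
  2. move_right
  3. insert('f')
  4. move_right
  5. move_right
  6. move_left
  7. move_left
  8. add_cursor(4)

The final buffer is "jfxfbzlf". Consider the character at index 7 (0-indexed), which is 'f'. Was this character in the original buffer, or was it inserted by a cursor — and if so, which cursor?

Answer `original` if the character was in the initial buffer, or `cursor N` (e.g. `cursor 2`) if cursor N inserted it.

After op 1 (delete): buffer="jxbzl" (len 5), cursors c1@0 c2@1 c3@4, authorship .....
After op 2 (move_right): buffer="jxbzl" (len 5), cursors c1@1 c2@2 c3@5, authorship .....
After op 3 (insert('f')): buffer="jfxfbzlf" (len 8), cursors c1@2 c2@4 c3@8, authorship .1.2...3
After op 4 (move_right): buffer="jfxfbzlf" (len 8), cursors c1@3 c2@5 c3@8, authorship .1.2...3
After op 5 (move_right): buffer="jfxfbzlf" (len 8), cursors c1@4 c2@6 c3@8, authorship .1.2...3
After op 6 (move_left): buffer="jfxfbzlf" (len 8), cursors c1@3 c2@5 c3@7, authorship .1.2...3
After op 7 (move_left): buffer="jfxfbzlf" (len 8), cursors c1@2 c2@4 c3@6, authorship .1.2...3
After op 8 (add_cursor(4)): buffer="jfxfbzlf" (len 8), cursors c1@2 c2@4 c4@4 c3@6, authorship .1.2...3
Authorship (.=original, N=cursor N): . 1 . 2 . . . 3
Index 7: author = 3

Answer: cursor 3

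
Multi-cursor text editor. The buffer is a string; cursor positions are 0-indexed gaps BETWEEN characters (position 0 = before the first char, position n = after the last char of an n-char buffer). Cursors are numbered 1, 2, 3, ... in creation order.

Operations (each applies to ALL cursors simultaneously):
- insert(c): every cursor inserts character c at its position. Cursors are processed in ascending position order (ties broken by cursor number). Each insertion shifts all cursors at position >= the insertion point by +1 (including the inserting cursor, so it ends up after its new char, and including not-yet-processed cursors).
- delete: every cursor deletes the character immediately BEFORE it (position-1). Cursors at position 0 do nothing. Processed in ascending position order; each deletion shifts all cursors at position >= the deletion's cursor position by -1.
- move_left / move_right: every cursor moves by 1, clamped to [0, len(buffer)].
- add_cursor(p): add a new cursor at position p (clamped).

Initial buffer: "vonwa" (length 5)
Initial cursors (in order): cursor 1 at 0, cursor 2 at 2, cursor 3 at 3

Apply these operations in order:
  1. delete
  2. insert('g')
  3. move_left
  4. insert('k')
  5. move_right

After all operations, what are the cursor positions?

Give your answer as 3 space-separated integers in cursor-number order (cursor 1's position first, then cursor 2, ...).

After op 1 (delete): buffer="vwa" (len 3), cursors c1@0 c2@1 c3@1, authorship ...
After op 2 (insert('g')): buffer="gvggwa" (len 6), cursors c1@1 c2@4 c3@4, authorship 1.23..
After op 3 (move_left): buffer="gvggwa" (len 6), cursors c1@0 c2@3 c3@3, authorship 1.23..
After op 4 (insert('k')): buffer="kgvgkkgwa" (len 9), cursors c1@1 c2@6 c3@6, authorship 11.2233..
After op 5 (move_right): buffer="kgvgkkgwa" (len 9), cursors c1@2 c2@7 c3@7, authorship 11.2233..

Answer: 2 7 7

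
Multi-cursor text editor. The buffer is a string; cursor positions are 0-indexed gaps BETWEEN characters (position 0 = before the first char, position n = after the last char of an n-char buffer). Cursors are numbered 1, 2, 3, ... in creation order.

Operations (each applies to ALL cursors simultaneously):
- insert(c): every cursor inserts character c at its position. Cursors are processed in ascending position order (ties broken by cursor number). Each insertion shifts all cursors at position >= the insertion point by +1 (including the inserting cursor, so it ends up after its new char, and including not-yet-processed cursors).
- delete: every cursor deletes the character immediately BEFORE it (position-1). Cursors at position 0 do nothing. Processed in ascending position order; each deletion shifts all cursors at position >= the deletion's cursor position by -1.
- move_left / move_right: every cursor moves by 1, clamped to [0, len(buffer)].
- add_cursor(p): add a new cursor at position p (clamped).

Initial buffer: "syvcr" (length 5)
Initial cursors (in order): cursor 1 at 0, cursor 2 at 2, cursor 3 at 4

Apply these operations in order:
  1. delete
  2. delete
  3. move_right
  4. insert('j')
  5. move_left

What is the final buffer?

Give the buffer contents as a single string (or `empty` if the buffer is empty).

After op 1 (delete): buffer="svr" (len 3), cursors c1@0 c2@1 c3@2, authorship ...
After op 2 (delete): buffer="r" (len 1), cursors c1@0 c2@0 c3@0, authorship .
After op 3 (move_right): buffer="r" (len 1), cursors c1@1 c2@1 c3@1, authorship .
After op 4 (insert('j')): buffer="rjjj" (len 4), cursors c1@4 c2@4 c3@4, authorship .123
After op 5 (move_left): buffer="rjjj" (len 4), cursors c1@3 c2@3 c3@3, authorship .123

Answer: rjjj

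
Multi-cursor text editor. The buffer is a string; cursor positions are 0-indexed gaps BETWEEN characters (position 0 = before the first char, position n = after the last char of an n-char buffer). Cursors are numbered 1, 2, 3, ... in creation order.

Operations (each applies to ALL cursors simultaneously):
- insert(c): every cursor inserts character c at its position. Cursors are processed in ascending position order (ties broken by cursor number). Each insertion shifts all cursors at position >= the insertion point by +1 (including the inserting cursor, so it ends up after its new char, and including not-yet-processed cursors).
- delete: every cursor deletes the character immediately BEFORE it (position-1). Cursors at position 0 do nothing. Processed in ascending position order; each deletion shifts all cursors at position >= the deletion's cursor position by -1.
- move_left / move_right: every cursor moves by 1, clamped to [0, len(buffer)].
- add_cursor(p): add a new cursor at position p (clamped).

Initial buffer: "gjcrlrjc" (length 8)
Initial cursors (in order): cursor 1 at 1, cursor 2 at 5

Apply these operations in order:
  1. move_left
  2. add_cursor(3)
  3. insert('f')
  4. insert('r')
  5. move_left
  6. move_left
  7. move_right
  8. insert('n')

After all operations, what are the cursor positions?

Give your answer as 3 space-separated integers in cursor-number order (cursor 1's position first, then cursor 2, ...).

After op 1 (move_left): buffer="gjcrlrjc" (len 8), cursors c1@0 c2@4, authorship ........
After op 2 (add_cursor(3)): buffer="gjcrlrjc" (len 8), cursors c1@0 c3@3 c2@4, authorship ........
After op 3 (insert('f')): buffer="fgjcfrflrjc" (len 11), cursors c1@1 c3@5 c2@7, authorship 1...3.2....
After op 4 (insert('r')): buffer="frgjcfrrfrlrjc" (len 14), cursors c1@2 c3@7 c2@10, authorship 11...33.22....
After op 5 (move_left): buffer="frgjcfrrfrlrjc" (len 14), cursors c1@1 c3@6 c2@9, authorship 11...33.22....
After op 6 (move_left): buffer="frgjcfrrfrlrjc" (len 14), cursors c1@0 c3@5 c2@8, authorship 11...33.22....
After op 7 (move_right): buffer="frgjcfrrfrlrjc" (len 14), cursors c1@1 c3@6 c2@9, authorship 11...33.22....
After op 8 (insert('n')): buffer="fnrgjcfnrrfnrlrjc" (len 17), cursors c1@2 c3@8 c2@12, authorship 111...333.222....

Answer: 2 12 8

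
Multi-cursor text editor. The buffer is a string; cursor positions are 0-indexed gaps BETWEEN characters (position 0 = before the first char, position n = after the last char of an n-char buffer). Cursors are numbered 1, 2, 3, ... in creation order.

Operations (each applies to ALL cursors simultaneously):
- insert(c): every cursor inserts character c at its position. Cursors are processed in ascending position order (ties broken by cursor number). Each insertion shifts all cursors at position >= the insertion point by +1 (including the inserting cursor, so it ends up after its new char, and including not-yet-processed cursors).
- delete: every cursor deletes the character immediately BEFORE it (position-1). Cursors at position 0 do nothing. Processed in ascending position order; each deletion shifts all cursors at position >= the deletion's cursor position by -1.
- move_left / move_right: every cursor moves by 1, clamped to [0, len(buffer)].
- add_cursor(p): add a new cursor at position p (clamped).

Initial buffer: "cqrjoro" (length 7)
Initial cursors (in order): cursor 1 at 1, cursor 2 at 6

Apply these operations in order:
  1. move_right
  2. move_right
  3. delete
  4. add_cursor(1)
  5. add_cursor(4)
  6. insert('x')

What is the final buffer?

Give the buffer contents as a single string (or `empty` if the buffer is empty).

After op 1 (move_right): buffer="cqrjoro" (len 7), cursors c1@2 c2@7, authorship .......
After op 2 (move_right): buffer="cqrjoro" (len 7), cursors c1@3 c2@7, authorship .......
After op 3 (delete): buffer="cqjor" (len 5), cursors c1@2 c2@5, authorship .....
After op 4 (add_cursor(1)): buffer="cqjor" (len 5), cursors c3@1 c1@2 c2@5, authorship .....
After op 5 (add_cursor(4)): buffer="cqjor" (len 5), cursors c3@1 c1@2 c4@4 c2@5, authorship .....
After op 6 (insert('x')): buffer="cxqxjoxrx" (len 9), cursors c3@2 c1@4 c4@7 c2@9, authorship .3.1..4.2

Answer: cxqxjoxrx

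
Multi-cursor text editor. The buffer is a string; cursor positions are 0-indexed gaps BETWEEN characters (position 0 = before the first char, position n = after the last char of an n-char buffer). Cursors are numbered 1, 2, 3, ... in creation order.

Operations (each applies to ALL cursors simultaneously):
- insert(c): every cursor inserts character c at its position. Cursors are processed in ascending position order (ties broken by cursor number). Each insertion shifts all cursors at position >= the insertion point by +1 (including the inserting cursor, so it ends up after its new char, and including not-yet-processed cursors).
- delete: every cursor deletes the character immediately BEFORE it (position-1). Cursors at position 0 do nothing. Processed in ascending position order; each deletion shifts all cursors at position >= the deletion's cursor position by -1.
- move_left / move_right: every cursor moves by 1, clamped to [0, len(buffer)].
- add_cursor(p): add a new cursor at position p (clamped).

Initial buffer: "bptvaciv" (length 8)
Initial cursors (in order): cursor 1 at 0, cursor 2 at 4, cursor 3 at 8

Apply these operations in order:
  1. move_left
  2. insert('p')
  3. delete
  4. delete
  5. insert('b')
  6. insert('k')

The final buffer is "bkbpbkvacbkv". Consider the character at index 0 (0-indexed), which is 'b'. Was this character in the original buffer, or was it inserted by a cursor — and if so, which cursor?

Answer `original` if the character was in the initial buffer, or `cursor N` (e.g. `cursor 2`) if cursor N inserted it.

After op 1 (move_left): buffer="bptvaciv" (len 8), cursors c1@0 c2@3 c3@7, authorship ........
After op 2 (insert('p')): buffer="pbptpvacipv" (len 11), cursors c1@1 c2@5 c3@10, authorship 1...2....3.
After op 3 (delete): buffer="bptvaciv" (len 8), cursors c1@0 c2@3 c3@7, authorship ........
After op 4 (delete): buffer="bpvacv" (len 6), cursors c1@0 c2@2 c3@5, authorship ......
After op 5 (insert('b')): buffer="bbpbvacbv" (len 9), cursors c1@1 c2@4 c3@8, authorship 1..2...3.
After op 6 (insert('k')): buffer="bkbpbkvacbkv" (len 12), cursors c1@2 c2@6 c3@11, authorship 11..22...33.
Authorship (.=original, N=cursor N): 1 1 . . 2 2 . . . 3 3 .
Index 0: author = 1

Answer: cursor 1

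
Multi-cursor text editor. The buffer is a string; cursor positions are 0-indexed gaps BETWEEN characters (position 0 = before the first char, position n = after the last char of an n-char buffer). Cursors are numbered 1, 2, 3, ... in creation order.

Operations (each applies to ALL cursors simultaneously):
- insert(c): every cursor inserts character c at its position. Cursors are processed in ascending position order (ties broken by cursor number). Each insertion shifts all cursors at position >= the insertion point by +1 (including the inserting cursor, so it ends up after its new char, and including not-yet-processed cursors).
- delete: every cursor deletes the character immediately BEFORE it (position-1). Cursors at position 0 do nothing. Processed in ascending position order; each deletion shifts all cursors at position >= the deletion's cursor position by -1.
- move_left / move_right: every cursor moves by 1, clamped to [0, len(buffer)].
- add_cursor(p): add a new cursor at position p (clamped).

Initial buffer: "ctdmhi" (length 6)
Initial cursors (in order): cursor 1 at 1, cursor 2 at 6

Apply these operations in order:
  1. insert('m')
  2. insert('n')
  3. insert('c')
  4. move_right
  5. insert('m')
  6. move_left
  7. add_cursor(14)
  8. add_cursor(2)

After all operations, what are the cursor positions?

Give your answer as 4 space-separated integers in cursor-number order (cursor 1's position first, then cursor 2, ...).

Answer: 5 13 14 2

Derivation:
After op 1 (insert('m')): buffer="cmtdmhim" (len 8), cursors c1@2 c2@8, authorship .1.....2
After op 2 (insert('n')): buffer="cmntdmhimn" (len 10), cursors c1@3 c2@10, authorship .11.....22
After op 3 (insert('c')): buffer="cmnctdmhimnc" (len 12), cursors c1@4 c2@12, authorship .111.....222
After op 4 (move_right): buffer="cmnctdmhimnc" (len 12), cursors c1@5 c2@12, authorship .111.....222
After op 5 (insert('m')): buffer="cmnctmdmhimncm" (len 14), cursors c1@6 c2@14, authorship .111.1....2222
After op 6 (move_left): buffer="cmnctmdmhimncm" (len 14), cursors c1@5 c2@13, authorship .111.1....2222
After op 7 (add_cursor(14)): buffer="cmnctmdmhimncm" (len 14), cursors c1@5 c2@13 c3@14, authorship .111.1....2222
After op 8 (add_cursor(2)): buffer="cmnctmdmhimncm" (len 14), cursors c4@2 c1@5 c2@13 c3@14, authorship .111.1....2222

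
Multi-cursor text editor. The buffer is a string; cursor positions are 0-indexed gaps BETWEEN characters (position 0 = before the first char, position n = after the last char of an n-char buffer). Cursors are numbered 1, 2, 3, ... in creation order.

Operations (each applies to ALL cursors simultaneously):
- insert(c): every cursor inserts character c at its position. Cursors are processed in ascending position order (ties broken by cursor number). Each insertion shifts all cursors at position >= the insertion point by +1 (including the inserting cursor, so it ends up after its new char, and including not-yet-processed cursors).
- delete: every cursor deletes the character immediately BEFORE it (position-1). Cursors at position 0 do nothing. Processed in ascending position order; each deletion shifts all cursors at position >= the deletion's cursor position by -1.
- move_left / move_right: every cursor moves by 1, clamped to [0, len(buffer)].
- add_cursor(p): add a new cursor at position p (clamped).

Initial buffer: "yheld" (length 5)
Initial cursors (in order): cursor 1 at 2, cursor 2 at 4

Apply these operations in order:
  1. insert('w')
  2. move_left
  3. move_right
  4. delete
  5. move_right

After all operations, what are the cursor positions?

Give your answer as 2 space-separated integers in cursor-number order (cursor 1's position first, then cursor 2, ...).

After op 1 (insert('w')): buffer="yhwelwd" (len 7), cursors c1@3 c2@6, authorship ..1..2.
After op 2 (move_left): buffer="yhwelwd" (len 7), cursors c1@2 c2@5, authorship ..1..2.
After op 3 (move_right): buffer="yhwelwd" (len 7), cursors c1@3 c2@6, authorship ..1..2.
After op 4 (delete): buffer="yheld" (len 5), cursors c1@2 c2@4, authorship .....
After op 5 (move_right): buffer="yheld" (len 5), cursors c1@3 c2@5, authorship .....

Answer: 3 5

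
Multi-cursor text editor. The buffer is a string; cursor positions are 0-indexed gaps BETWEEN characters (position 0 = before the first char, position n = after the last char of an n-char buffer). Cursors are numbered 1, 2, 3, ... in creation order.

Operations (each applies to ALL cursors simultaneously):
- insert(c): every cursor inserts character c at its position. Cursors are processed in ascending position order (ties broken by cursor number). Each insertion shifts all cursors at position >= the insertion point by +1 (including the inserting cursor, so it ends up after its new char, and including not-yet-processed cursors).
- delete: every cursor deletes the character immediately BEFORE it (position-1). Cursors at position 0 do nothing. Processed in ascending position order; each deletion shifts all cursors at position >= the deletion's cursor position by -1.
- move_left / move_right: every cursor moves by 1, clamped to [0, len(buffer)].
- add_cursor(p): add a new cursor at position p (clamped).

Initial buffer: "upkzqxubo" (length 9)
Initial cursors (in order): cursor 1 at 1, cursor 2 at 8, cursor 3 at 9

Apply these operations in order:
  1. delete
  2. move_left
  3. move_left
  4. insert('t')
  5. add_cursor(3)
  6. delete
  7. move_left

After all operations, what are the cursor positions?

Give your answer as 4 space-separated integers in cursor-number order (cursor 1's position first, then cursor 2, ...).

Answer: 0 2 2 0

Derivation:
After op 1 (delete): buffer="pkzqxu" (len 6), cursors c1@0 c2@6 c3@6, authorship ......
After op 2 (move_left): buffer="pkzqxu" (len 6), cursors c1@0 c2@5 c3@5, authorship ......
After op 3 (move_left): buffer="pkzqxu" (len 6), cursors c1@0 c2@4 c3@4, authorship ......
After op 4 (insert('t')): buffer="tpkzqttxu" (len 9), cursors c1@1 c2@7 c3@7, authorship 1....23..
After op 5 (add_cursor(3)): buffer="tpkzqttxu" (len 9), cursors c1@1 c4@3 c2@7 c3@7, authorship 1....23..
After op 6 (delete): buffer="pzqxu" (len 5), cursors c1@0 c4@1 c2@3 c3@3, authorship .....
After op 7 (move_left): buffer="pzqxu" (len 5), cursors c1@0 c4@0 c2@2 c3@2, authorship .....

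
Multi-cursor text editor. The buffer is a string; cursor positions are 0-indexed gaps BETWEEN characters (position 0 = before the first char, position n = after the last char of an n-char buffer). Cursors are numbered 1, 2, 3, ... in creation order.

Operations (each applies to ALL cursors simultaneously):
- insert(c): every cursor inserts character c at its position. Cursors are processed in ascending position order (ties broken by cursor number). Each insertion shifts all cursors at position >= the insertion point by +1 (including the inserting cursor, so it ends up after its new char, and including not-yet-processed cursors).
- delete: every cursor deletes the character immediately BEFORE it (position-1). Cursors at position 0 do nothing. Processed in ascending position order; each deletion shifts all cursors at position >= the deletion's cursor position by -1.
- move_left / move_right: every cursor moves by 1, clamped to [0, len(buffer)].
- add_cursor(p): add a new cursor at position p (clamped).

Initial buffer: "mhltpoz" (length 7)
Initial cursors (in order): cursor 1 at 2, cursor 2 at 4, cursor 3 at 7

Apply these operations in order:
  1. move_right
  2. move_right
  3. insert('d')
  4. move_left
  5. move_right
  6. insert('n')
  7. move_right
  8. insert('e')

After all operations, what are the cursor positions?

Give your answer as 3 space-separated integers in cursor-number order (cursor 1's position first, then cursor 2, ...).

Answer: 8 13 16

Derivation:
After op 1 (move_right): buffer="mhltpoz" (len 7), cursors c1@3 c2@5 c3@7, authorship .......
After op 2 (move_right): buffer="mhltpoz" (len 7), cursors c1@4 c2@6 c3@7, authorship .......
After op 3 (insert('d')): buffer="mhltdpodzd" (len 10), cursors c1@5 c2@8 c3@10, authorship ....1..2.3
After op 4 (move_left): buffer="mhltdpodzd" (len 10), cursors c1@4 c2@7 c3@9, authorship ....1..2.3
After op 5 (move_right): buffer="mhltdpodzd" (len 10), cursors c1@5 c2@8 c3@10, authorship ....1..2.3
After op 6 (insert('n')): buffer="mhltdnpodnzdn" (len 13), cursors c1@6 c2@10 c3@13, authorship ....11..22.33
After op 7 (move_right): buffer="mhltdnpodnzdn" (len 13), cursors c1@7 c2@11 c3@13, authorship ....11..22.33
After op 8 (insert('e')): buffer="mhltdnpeodnzedne" (len 16), cursors c1@8 c2@13 c3@16, authorship ....11.1.22.2333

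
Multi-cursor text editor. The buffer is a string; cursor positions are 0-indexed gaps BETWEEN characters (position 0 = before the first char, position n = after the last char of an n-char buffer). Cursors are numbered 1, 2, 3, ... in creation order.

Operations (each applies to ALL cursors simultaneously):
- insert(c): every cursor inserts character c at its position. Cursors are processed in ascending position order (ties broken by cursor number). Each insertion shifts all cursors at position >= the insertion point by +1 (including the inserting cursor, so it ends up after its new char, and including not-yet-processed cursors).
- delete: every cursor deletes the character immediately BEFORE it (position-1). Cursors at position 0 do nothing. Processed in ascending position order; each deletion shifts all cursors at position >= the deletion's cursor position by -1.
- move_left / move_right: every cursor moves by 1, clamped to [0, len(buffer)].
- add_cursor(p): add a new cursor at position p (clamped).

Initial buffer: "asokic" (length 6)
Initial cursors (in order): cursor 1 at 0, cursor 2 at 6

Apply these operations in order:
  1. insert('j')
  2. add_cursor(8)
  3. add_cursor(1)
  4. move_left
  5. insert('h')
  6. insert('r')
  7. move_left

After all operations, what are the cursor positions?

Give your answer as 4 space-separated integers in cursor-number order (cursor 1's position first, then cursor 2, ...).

After op 1 (insert('j')): buffer="jasokicj" (len 8), cursors c1@1 c2@8, authorship 1......2
After op 2 (add_cursor(8)): buffer="jasokicj" (len 8), cursors c1@1 c2@8 c3@8, authorship 1......2
After op 3 (add_cursor(1)): buffer="jasokicj" (len 8), cursors c1@1 c4@1 c2@8 c3@8, authorship 1......2
After op 4 (move_left): buffer="jasokicj" (len 8), cursors c1@0 c4@0 c2@7 c3@7, authorship 1......2
After op 5 (insert('h')): buffer="hhjasokichhj" (len 12), cursors c1@2 c4@2 c2@11 c3@11, authorship 141......232
After op 6 (insert('r')): buffer="hhrrjasokichhrrj" (len 16), cursors c1@4 c4@4 c2@15 c3@15, authorship 14141......23232
After op 7 (move_left): buffer="hhrrjasokichhrrj" (len 16), cursors c1@3 c4@3 c2@14 c3@14, authorship 14141......23232

Answer: 3 14 14 3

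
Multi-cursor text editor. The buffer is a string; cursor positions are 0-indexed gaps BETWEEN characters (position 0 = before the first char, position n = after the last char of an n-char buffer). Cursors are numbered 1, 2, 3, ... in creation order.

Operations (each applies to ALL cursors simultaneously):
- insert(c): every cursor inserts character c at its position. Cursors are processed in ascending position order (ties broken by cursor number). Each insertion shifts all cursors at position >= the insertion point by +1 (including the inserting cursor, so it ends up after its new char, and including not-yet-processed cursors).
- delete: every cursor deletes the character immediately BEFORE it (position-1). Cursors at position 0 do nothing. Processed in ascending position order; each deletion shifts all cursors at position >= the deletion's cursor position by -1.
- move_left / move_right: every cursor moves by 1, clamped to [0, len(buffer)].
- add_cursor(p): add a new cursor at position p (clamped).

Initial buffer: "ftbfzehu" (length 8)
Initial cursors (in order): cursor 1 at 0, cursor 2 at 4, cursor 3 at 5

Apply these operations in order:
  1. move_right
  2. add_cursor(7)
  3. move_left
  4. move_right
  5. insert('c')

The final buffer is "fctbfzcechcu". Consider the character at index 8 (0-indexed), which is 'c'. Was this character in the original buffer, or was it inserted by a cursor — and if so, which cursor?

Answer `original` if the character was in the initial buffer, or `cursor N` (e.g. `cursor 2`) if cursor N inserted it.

Answer: cursor 3

Derivation:
After op 1 (move_right): buffer="ftbfzehu" (len 8), cursors c1@1 c2@5 c3@6, authorship ........
After op 2 (add_cursor(7)): buffer="ftbfzehu" (len 8), cursors c1@1 c2@5 c3@6 c4@7, authorship ........
After op 3 (move_left): buffer="ftbfzehu" (len 8), cursors c1@0 c2@4 c3@5 c4@6, authorship ........
After op 4 (move_right): buffer="ftbfzehu" (len 8), cursors c1@1 c2@5 c3@6 c4@7, authorship ........
After op 5 (insert('c')): buffer="fctbfzcechcu" (len 12), cursors c1@2 c2@7 c3@9 c4@11, authorship .1....2.3.4.
Authorship (.=original, N=cursor N): . 1 . . . . 2 . 3 . 4 .
Index 8: author = 3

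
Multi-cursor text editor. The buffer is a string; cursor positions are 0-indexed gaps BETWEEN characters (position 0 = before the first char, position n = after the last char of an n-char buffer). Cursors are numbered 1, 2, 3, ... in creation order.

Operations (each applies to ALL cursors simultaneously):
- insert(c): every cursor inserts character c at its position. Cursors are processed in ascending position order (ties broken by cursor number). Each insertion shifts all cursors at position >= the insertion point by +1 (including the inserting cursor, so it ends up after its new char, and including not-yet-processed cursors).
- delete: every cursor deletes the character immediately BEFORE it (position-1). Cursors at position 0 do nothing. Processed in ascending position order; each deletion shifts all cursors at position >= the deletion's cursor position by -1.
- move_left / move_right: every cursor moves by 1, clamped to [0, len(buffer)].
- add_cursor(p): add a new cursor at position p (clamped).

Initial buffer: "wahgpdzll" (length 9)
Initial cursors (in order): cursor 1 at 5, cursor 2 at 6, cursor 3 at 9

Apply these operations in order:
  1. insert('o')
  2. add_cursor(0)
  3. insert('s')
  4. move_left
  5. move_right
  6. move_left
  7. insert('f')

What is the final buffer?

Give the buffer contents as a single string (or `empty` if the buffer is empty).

Answer: fswahgpofsdofszllofs

Derivation:
After op 1 (insert('o')): buffer="wahgpodozllo" (len 12), cursors c1@6 c2@8 c3@12, authorship .....1.2...3
After op 2 (add_cursor(0)): buffer="wahgpodozllo" (len 12), cursors c4@0 c1@6 c2@8 c3@12, authorship .....1.2...3
After op 3 (insert('s')): buffer="swahgposdoszllos" (len 16), cursors c4@1 c1@8 c2@11 c3@16, authorship 4.....11.22...33
After op 4 (move_left): buffer="swahgposdoszllos" (len 16), cursors c4@0 c1@7 c2@10 c3@15, authorship 4.....11.22...33
After op 5 (move_right): buffer="swahgposdoszllos" (len 16), cursors c4@1 c1@8 c2@11 c3@16, authorship 4.....11.22...33
After op 6 (move_left): buffer="swahgposdoszllos" (len 16), cursors c4@0 c1@7 c2@10 c3@15, authorship 4.....11.22...33
After op 7 (insert('f')): buffer="fswahgpofsdofszllofs" (len 20), cursors c4@1 c1@9 c2@13 c3@19, authorship 44.....111.222...333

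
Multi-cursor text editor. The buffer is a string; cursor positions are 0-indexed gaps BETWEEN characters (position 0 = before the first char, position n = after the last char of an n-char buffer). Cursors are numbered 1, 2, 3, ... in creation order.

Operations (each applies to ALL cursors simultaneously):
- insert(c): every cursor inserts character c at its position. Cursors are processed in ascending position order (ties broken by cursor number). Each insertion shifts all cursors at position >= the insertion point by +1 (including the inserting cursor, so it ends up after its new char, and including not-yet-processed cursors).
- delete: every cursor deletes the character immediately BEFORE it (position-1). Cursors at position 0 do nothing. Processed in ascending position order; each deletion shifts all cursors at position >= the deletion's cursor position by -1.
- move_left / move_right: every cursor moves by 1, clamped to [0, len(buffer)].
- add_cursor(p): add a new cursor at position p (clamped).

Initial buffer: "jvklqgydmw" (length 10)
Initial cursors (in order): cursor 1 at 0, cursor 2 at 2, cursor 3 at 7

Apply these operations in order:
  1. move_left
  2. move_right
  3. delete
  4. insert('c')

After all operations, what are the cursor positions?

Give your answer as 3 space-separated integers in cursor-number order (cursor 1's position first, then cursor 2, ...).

After op 1 (move_left): buffer="jvklqgydmw" (len 10), cursors c1@0 c2@1 c3@6, authorship ..........
After op 2 (move_right): buffer="jvklqgydmw" (len 10), cursors c1@1 c2@2 c3@7, authorship ..........
After op 3 (delete): buffer="klqgdmw" (len 7), cursors c1@0 c2@0 c3@4, authorship .......
After op 4 (insert('c')): buffer="ccklqgcdmw" (len 10), cursors c1@2 c2@2 c3@7, authorship 12....3...

Answer: 2 2 7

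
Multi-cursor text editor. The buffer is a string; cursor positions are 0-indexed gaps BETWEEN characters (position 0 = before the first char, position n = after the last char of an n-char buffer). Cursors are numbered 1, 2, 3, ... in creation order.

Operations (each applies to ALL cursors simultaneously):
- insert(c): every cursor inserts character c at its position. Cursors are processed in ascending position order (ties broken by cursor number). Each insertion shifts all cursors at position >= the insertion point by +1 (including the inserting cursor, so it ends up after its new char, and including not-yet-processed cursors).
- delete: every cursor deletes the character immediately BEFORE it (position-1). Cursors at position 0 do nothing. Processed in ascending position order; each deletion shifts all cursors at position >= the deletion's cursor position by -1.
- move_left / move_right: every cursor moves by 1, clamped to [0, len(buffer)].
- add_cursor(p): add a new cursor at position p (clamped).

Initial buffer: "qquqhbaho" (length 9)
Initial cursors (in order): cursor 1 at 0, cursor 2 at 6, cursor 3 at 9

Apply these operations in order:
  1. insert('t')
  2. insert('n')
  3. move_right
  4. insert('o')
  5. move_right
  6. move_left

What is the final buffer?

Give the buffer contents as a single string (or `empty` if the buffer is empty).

Answer: tnqoquqhbtnaohotno

Derivation:
After op 1 (insert('t')): buffer="tqquqhbtahot" (len 12), cursors c1@1 c2@8 c3@12, authorship 1......2...3
After op 2 (insert('n')): buffer="tnqquqhbtnahotn" (len 15), cursors c1@2 c2@10 c3@15, authorship 11......22...33
After op 3 (move_right): buffer="tnqquqhbtnahotn" (len 15), cursors c1@3 c2@11 c3@15, authorship 11......22...33
After op 4 (insert('o')): buffer="tnqoquqhbtnaohotno" (len 18), cursors c1@4 c2@13 c3@18, authorship 11.1.....22.2..333
After op 5 (move_right): buffer="tnqoquqhbtnaohotno" (len 18), cursors c1@5 c2@14 c3@18, authorship 11.1.....22.2..333
After op 6 (move_left): buffer="tnqoquqhbtnaohotno" (len 18), cursors c1@4 c2@13 c3@17, authorship 11.1.....22.2..333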